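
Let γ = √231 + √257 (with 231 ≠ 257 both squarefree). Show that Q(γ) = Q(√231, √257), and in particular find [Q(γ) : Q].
[Q(γ) : Q] = 4 (equivalently, Q(γ) = Q(√231, √257))

Obviously Q(γ) ⊆ Q(√231, √257), and [Q(√231, √257):Q] = 4 (since 231, 257 are distinct squarefree integers > 1 with 59367 not a perfect square). To show equality we compute the minimal polynomial of γ. From γ = √231 + √257: γ^2 = 231 + 2√(59367) + 257 = 488 + 2√(59367), so γ^2 - 488 = 2√(59367); squaring, (γ^2 - 488)^2 = 4·59367, i.e. γ^4 - 976γ^2 + 238144 - 237468 = 0, i.e. γ^4 - 976γ^2 + 676 = 0. So γ is a root of x^4 - 976x^2 + 676. This polynomial is irreducible over Q: it has no rational root (each ±√231 ± √257 is irrational), and any factorization into two quadratics over Q would force √(59367) ∈ Q (pairing opposite roots) or √231, √257 ∈ Q (other pairings), all impossible. Hence [Q(γ):Q] = 4 = [Q(√231, √257):Q], so Q(γ) = Q(√231, √257).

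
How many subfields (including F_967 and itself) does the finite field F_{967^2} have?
F_{967^2} has 2 subfields

The subfields of F_{p^n} are exactly the fields F_{p^d} for d | n (each is the fixed field of the unique index-d subgroup of Gal(F_{p^n}/F_p) ≅ Z/nZ). The divisors of n = 2 are {1, 2}, giving 2 subfields: F_{967^1}, F_{967^2}.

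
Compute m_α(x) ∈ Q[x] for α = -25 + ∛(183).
m_α(x) = x^3 + 75x^2 + 1875x + 15442

Set β = α + 25 = ∛(183), so β^3 = 183. Then (α + 25)^3 - 183 = 0, i.e. α is a root of g(x) = (x + 25)^3 - 183 = x^3 + 75x^2 + 1875x + 15442. Since g(x) = h(x + 25) where h(x) = x^3 - 183, and h is irreducible over Q (because 183 is not a perfect cube, so h has no rational root, and a monic cubic with no rational root is irreducible), g is also irreducible (irreducibility is preserved under the substitution x → x + 25). Hence m_α(x) = x^3 + 75x^2 + 1875x + 15442.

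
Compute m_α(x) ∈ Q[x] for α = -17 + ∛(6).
m_α(x) = x^3 + 51x^2 + 867x + 4907

Set β = α + 17 = ∛(6), so β^3 = 6. Then (α + 17)^3 - 6 = 0, i.e. α is a root of g(x) = (x + 17)^3 - 6 = x^3 + 51x^2 + 867x + 4907. Since g(x) = h(x + 17) where h(x) = x^3 - 6, and h is irreducible over Q (because 6 is not a perfect cube, so h has no rational root, and a monic cubic with no rational root is irreducible), g is also irreducible (irreducibility is preserved under the substitution x → x + 17). Hence m_α(x) = x^3 + 51x^2 + 867x + 4907.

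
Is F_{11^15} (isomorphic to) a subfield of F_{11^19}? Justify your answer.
No: F_{11^15} is not a subfield of F_{11^19}

F_{p^m} embeds in F_{p^n} iff m | n. Here 15 ∤ 19 (since 19 = 1·15 + 4 with remainder 4 ≠ 0), so F_{11^15} is not a subfield of F_{11^19}. Equivalently: if it were, the tower law would give 15 = [F_{11^15}:F_11] dividing [F_{11^19}:F_11] = 19, contradiction.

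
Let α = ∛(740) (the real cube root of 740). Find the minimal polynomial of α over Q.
m_α(x) = x^3 - 740

α satisfies α^3 = 740, so x^3 - 740 annihilates α. By the rational root test, a rational root p/q (in lowest terms) of x^3 - 740 would satisfy p^3 = 740 q^3, forcing q = 1 and p^3 = 740; but 740 is not a perfect cube, contradiction. A monic cubic over Q with no rational root is irreducible (any nontrivial factorization would include a linear factor). Hence x^3 - 740 is the minimal polynomial of α, and in particular [Q(α):Q] = 3.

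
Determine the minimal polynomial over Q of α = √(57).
m_α(x) = x^2 - 57

α satisfies α^2 - 57 = 0, so x^2 - 57 annihilates α. Since d = 57 is squarefree and ≠ 1, it is not a perfect square in Q, so x^2 - 57 has no rational root and is therefore irreducible over Q (a degree-2 polynomial over a field is irreducible iff it has no root). Hence m_α(x) = x^2 - 57.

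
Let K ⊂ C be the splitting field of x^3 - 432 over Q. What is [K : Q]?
[K : Q] = 6

The roots of x^3 - 432 are ∛432, ω∛432, ω^2∛432 where ω = e^(2πi/3) is a primitive cube root of unity, so K = Q(∛432, ω). Now [Q(∛432):Q] = 3 (since 432 is not a perfect cube, x^3 - 432 is irreducible) and [Q(ω):Q] = 2. Both 2 and 3 divide [K:Q], and [K:Q] ≤ 3·2 = 6, so [K:Q] = 6. (Equivalently: Q(∛432) ⊂ R but ω ∉ R, so [K : Q(∛432)] = 2.)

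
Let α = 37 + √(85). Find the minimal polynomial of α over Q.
m_α(x) = x^2 - 74x + 1284

From α - 37 = √(85), squaring gives (α - 37)^2 = 85, i.e. α^2 - 74α + 1369 = 85, so α^2 - 74α + 1284 = 0. The discriminant of x^2 - 74x + 1284 is (-74)^2 - 4·(1284) = 5476 - 5136 = 340, and 4·(85) is not a perfect square in Q since 85 is squarefree and ≠ 1. Hence x^2 - 74x + 1284 is irreducible over Q and is the minimal polynomial of α.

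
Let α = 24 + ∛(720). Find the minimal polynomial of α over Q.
m_α(x) = x^3 - 72x^2 + 1728x - 14544

Set β = α - 24 = ∛(720), so β^3 = 720. Then (α - 24)^3 - 720 = 0, i.e. α is a root of g(x) = (x - 24)^3 - 720 = x^3 - 72x^2 + 1728x - 14544. Since g(x) = h(x - 24) where h(x) = x^3 - 720, and h is irreducible over Q (because 720 is not a perfect cube, so h has no rational root, and a monic cubic with no rational root is irreducible), g is also irreducible (irreducibility is preserved under the substitution x → x - 24). Hence m_α(x) = x^3 - 72x^2 + 1728x - 14544.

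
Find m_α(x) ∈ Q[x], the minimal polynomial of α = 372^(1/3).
m_α(x) = x^3 - 372

α satisfies α^3 = 372, so x^3 - 372 annihilates α. By the rational root test, a rational root p/q (in lowest terms) of x^3 - 372 would satisfy p^3 = 372 q^3, forcing q = 1 and p^3 = 372; but 372 is not a perfect cube, contradiction. A monic cubic over Q with no rational root is irreducible (any nontrivial factorization would include a linear factor). Hence x^3 - 372 is the minimal polynomial of α, and in particular [Q(α):Q] = 3.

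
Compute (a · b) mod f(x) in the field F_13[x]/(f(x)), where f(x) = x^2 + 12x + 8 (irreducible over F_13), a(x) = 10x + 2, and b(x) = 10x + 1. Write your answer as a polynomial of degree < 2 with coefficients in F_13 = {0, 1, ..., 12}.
a · b ≡ 8 (mod f(x))

Multiply in F_13[x]: a(x)·b(x) = (10x + 2)·(10x + 1) = 9x^2 + 4x + 2. This has degree ≥ 2, so divide by f(x) over F_13: 9x^2 + 4x + 2 = (9)·(x^2 + 12x + 8) + (8). Hence a·b ≡ 8 (mod f). (F_13[x]/(f) is a field with 13^2 = 169 elements since f is irreducible of degree 2.)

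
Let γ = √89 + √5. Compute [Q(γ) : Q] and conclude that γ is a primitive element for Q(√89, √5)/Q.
[Q(γ) : Q] = 4 (equivalently, Q(γ) = Q(√89, √5))

Obviously Q(γ) ⊆ Q(√89, √5), and [Q(√89, √5):Q] = 4 (since 89, 5 are distinct squarefree integers > 1 with 445 not a perfect square). To show equality we compute the minimal polynomial of γ. From γ = √89 + √5: γ^2 = 89 + 2√(445) + 5 = 94 + 2√(445), so γ^2 - 94 = 2√(445); squaring, (γ^2 - 94)^2 = 4·445, i.e. γ^4 - 188γ^2 + 8836 - 1780 = 0, i.e. γ^4 - 188γ^2 + 7056 = 0. So γ is a root of x^4 - 188x^2 + 7056. This polynomial is irreducible over Q: it has no rational root (each ±√89 ± √5 is irrational), and any factorization into two quadratics over Q would force √(445) ∈ Q (pairing opposite roots) or √89, √5 ∈ Q (other pairings), all impossible. Hence [Q(γ):Q] = 4 = [Q(√89, √5):Q], so Q(γ) = Q(√89, √5).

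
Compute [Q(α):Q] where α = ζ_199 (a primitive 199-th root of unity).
[Q(α):Q] = 198

The minimal polynomial of ζ_199 over Q is the 199-th cyclotomic polynomial Φ_199(x), which is irreducible over Q and has degree φ(199) = 198. Hence [Q(α):Q] = φ(199) = 198.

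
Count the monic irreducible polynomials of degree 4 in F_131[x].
There are 73620690 monic irreducible polynomials of degree 4 over F_131

Each element of F_{131^4} that lies in no proper subfield is a root of exactly one monic irreducible of degree 4 over F_131, and each such polynomial has 4 distinct roots in F_{131^4}. By Möbius inversion the count is N_131(4) = (1/4) Σ_{d|4} μ(4/d) · 131^d = (1/4)(μ(4)·131^1 + μ(2)·131^2 + μ(1)·131^4) = 294482760/4 = 73620690.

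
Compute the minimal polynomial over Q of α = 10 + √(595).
m_α(x) = x^2 - 20x - 495

From α - 10 = √(595), squaring gives (α - 10)^2 = 595, i.e. α^2 - 20α + 100 = 595, so α^2 - 20α - 495 = 0. The discriminant of x^2 - 20x - 495 is (-20)^2 - 4·(-495) = 400 + 1980 = 2380, and 4·(595) is not a perfect square in Q since 595 is squarefree and ≠ 1. Hence x^2 - 20x - 495 is irreducible over Q and is the minimal polynomial of α.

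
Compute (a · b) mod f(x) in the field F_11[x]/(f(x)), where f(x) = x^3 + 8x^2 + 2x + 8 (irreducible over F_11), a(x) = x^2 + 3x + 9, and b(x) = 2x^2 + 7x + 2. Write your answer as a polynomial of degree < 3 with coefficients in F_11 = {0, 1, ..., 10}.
a · b ≡ 6x^2 + 4x + 9 (mod f(x))

Multiply in F_11[x]: a(x)·b(x) = (x^2 + 3x + 9)·(2x^2 + 7x + 2) = 2x^4 + 2x^3 + 8x^2 + 3x + 7. This has degree ≥ 3, so divide by f(x) over F_11: 2x^4 + 2x^3 + 8x^2 + 3x + 7 = (2x + 8)·(x^3 + 8x^2 + 2x + 8) + (6x^2 + 4x + 9). Hence a·b ≡ 6x^2 + 4x + 9 (mod f). (F_11[x]/(f) is a field with 11^3 = 1331 elements since f is irreducible of degree 3.)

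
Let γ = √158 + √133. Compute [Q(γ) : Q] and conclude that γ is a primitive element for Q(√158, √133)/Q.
[Q(γ) : Q] = 4 (equivalently, Q(γ) = Q(√158, √133))

Obviously Q(γ) ⊆ Q(√158, √133), and [Q(√158, √133):Q] = 4 (since 158, 133 are distinct squarefree integers > 1 with 21014 not a perfect square). To show equality we compute the minimal polynomial of γ. From γ = √158 + √133: γ^2 = 158 + 2√(21014) + 133 = 291 + 2√(21014), so γ^2 - 291 = 2√(21014); squaring, (γ^2 - 291)^2 = 4·21014, i.e. γ^4 - 582γ^2 + 84681 - 84056 = 0, i.e. γ^4 - 582γ^2 + 625 = 0. So γ is a root of x^4 - 582x^2 + 625. This polynomial is irreducible over Q: it has no rational root (each ±√158 ± √133 is irrational), and any factorization into two quadratics over Q would force √(21014) ∈ Q (pairing opposite roots) or √158, √133 ∈ Q (other pairings), all impossible. Hence [Q(γ):Q] = 4 = [Q(√158, √133):Q], so Q(γ) = Q(√158, √133).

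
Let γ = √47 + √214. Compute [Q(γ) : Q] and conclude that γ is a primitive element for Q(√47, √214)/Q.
[Q(γ) : Q] = 4 (equivalently, Q(γ) = Q(√47, √214))

Obviously Q(γ) ⊆ Q(√47, √214), and [Q(√47, √214):Q] = 4 (since 47, 214 are distinct squarefree integers > 1 with 10058 not a perfect square). To show equality we compute the minimal polynomial of γ. From γ = √47 + √214: γ^2 = 47 + 2√(10058) + 214 = 261 + 2√(10058), so γ^2 - 261 = 2√(10058); squaring, (γ^2 - 261)^2 = 4·10058, i.e. γ^4 - 522γ^2 + 68121 - 40232 = 0, i.e. γ^4 - 522γ^2 + 27889 = 0. So γ is a root of x^4 - 522x^2 + 27889. This polynomial is irreducible over Q: it has no rational root (each ±√47 ± √214 is irrational), and any factorization into two quadratics over Q would force √(10058) ∈ Q (pairing opposite roots) or √47, √214 ∈ Q (other pairings), all impossible. Hence [Q(γ):Q] = 4 = [Q(√47, √214):Q], so Q(γ) = Q(√47, √214).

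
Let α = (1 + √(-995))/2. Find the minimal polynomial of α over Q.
m_α(x) = x^2 - x + 249

From 2α - 1 = √(-995), squaring gives (2α - 1)^2 = -995, i.e. 4α^2 - 4α + 1 = -995, so α^2 - α + (1 + 995)/4 = 0. Since -995 ≡ 1 (mod 4), (1 + 995)/4 = 249 ∈ Z. The polynomial x^2 - x + 249 has discriminant 1 - 4·(249) = -995, which is not a perfect square in Q (d = -995 is squarefree and ≠ 1), so x^2 - x + 249 is irreducible over Q. It is the minimal polynomial of α.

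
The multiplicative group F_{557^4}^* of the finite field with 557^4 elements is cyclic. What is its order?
|F_{557^4}^*| = 96254442000

F_{557^4} has 557^4 = 96254442001 elements; its multiplicative group consists of all nonzero elements, so |F_{557^4}^*| = 96254442001 - 1 = 96254442000. (It is cyclic since any finite subgroup of the multiplicative group of a field is cyclic.)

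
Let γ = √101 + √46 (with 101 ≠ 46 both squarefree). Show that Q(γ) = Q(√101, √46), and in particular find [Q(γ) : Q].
[Q(γ) : Q] = 4 (equivalently, Q(γ) = Q(√101, √46))

Obviously Q(γ) ⊆ Q(√101, √46), and [Q(√101, √46):Q] = 4 (since 101, 46 are distinct squarefree integers > 1 with 4646 not a perfect square). To show equality we compute the minimal polynomial of γ. From γ = √101 + √46: γ^2 = 101 + 2√(4646) + 46 = 147 + 2√(4646), so γ^2 - 147 = 2√(4646); squaring, (γ^2 - 147)^2 = 4·4646, i.e. γ^4 - 294γ^2 + 21609 - 18584 = 0, i.e. γ^4 - 294γ^2 + 3025 = 0. So γ is a root of x^4 - 294x^2 + 3025. This polynomial is irreducible over Q: it has no rational root (each ±√101 ± √46 is irrational), and any factorization into two quadratics over Q would force √(4646) ∈ Q (pairing opposite roots) or √101, √46 ∈ Q (other pairings), all impossible. Hence [Q(γ):Q] = 4 = [Q(√101, √46):Q], so Q(γ) = Q(√101, √46).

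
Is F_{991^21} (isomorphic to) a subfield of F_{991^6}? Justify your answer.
No: F_{991^21} is not a subfield of F_{991^6}

F_{p^m} embeds in F_{p^n} iff m | n. Here 21 ∤ 6 (since 6 = 0·21 + 6 with remainder 6 ≠ 0), so F_{991^21} is not a subfield of F_{991^6}. Equivalently: if it were, the tower law would give 21 = [F_{991^21}:F_991] dividing [F_{991^6}:F_991] = 6, contradiction.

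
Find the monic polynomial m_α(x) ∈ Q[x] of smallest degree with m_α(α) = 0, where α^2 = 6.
m_α(x) = x^2 - 6

α satisfies α^2 - 6 = 0, so x^2 - 6 annihilates α. Since d = 6 is squarefree and ≠ 1, it is not a perfect square in Q, so x^2 - 6 has no rational root and is therefore irreducible over Q (a degree-2 polynomial over a field is irreducible iff it has no root). Hence m_α(x) = x^2 - 6.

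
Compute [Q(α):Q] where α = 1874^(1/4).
[Q(α):Q] = 4

α is a root of x^4 - 1874. By Eisenstein's criterion at the prime p = 2 (which divides the constant term 1874 but p^2 = 4 does not, since 1874 is squarefree), x^4 - 1874 is irreducible over Q. Hence [Q(α):Q] = 4.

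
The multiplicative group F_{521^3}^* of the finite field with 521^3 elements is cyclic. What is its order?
|F_{521^3}^*| = 141420760

F_{521^3} has 521^3 = 141420761 elements; its multiplicative group consists of all nonzero elements, so |F_{521^3}^*| = 141420761 - 1 = 141420760. (It is cyclic since any finite subgroup of the multiplicative group of a field is cyclic.)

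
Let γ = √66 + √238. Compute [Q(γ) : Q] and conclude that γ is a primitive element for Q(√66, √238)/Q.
[Q(γ) : Q] = 4 (equivalently, Q(γ) = Q(√66, √238))

Obviously Q(γ) ⊆ Q(√66, √238), and [Q(√66, √238):Q] = 4 (since 66, 238 are distinct squarefree integers > 1 with 15708 not a perfect square). To show equality we compute the minimal polynomial of γ. From γ = √66 + √238: γ^2 = 66 + 2√(15708) + 238 = 304 + 2√(15708), so γ^2 - 304 = 2√(15708); squaring, (γ^2 - 304)^2 = 4·15708, i.e. γ^4 - 608γ^2 + 92416 - 62832 = 0, i.e. γ^4 - 608γ^2 + 29584 = 0. So γ is a root of x^4 - 608x^2 + 29584. This polynomial is irreducible over Q: it has no rational root (each ±√66 ± √238 is irrational), and any factorization into two quadratics over Q would force √(15708) ∈ Q (pairing opposite roots) or √66, √238 ∈ Q (other pairings), all impossible. Hence [Q(γ):Q] = 4 = [Q(√66, √238):Q], so Q(γ) = Q(√66, √238).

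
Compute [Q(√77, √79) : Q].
[Q(√77, √79) : Q] = 4

[Q(√77):Q] = 2 (min poly x^2 - 77, irreducible since 77 is squarefree > 1). For the top step, suppose √79 ∈ Q(√77), say √79 = c + d√77 with c, d ∈ Q. Squaring: 79 = c^2 + 77d^2 + 2cd√77. Since √77 ∉ Q this forces 2cd = 0. If d = 0 then √79 = c ∈ Q, contradicting 79 squarefree > 1. If c = 0 then 79 = 77d^2, so 77·79 = (77d)^2 is a perfect square in Q — but 77·79 = 6083 is not a perfect square (since 77 and 79 are distinct squarefree integers). Contradiction. Hence √79 ∉ Q(√77), so x^2 - 79 stays irreducible over Q(√77) and [Q(√77, √79) : Q(√77)] = 2. By the tower law, [Q(√77, √79) : Q] = 2 · 2 = 4.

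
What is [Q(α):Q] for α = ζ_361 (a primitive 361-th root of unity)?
[Q(α):Q] = 342

The minimal polynomial of ζ_361 over Q is the 361-th cyclotomic polynomial Φ_361(x), which is irreducible over Q and has degree φ(361) = 342. Hence [Q(α):Q] = φ(361) = 342.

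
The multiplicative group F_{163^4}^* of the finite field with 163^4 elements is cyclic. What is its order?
|F_{163^4}^*| = 705911760

F_{163^4} has 163^4 = 705911761 elements; its multiplicative group consists of all nonzero elements, so |F_{163^4}^*| = 705911761 - 1 = 705911760. (It is cyclic since any finite subgroup of the multiplicative group of a field is cyclic.)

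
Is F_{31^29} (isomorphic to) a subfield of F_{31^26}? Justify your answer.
No: F_{31^29} is not a subfield of F_{31^26}

F_{p^m} embeds in F_{p^n} iff m | n. Here 29 ∤ 26 (since 26 = 0·29 + 26 with remainder 26 ≠ 0), so F_{31^29} is not a subfield of F_{31^26}. Equivalently: if it were, the tower law would give 29 = [F_{31^29}:F_31] dividing [F_{31^26}:F_31] = 26, contradiction.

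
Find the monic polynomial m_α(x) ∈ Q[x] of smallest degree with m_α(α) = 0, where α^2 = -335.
m_α(x) = x^2 + 335

α satisfies α^2 + 335 = 0, so x^2 + 335 annihilates α. Since d = -335 is squarefree and ≠ 1, it is not a perfect square in Q, so x^2 + 335 has no rational root and is therefore irreducible over Q (a degree-2 polynomial over a field is irreducible iff it has no root). Hence m_α(x) = x^2 + 335.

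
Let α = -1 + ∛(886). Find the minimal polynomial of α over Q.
m_α(x) = x^3 + 3x^2 + 3x - 885

Set β = α + 1 = ∛(886), so β^3 = 886. Then (α + 1)^3 - 886 = 0, i.e. α is a root of g(x) = (x + 1)^3 - 886 = x^3 + 3x^2 + 3x - 885. Since g(x) = h(x + 1) where h(x) = x^3 - 886, and h is irreducible over Q (because 886 is not a perfect cube, so h has no rational root, and a monic cubic with no rational root is irreducible), g is also irreducible (irreducibility is preserved under the substitution x → x + 1). Hence m_α(x) = x^3 + 3x^2 + 3x - 885.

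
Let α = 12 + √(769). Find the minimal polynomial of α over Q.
m_α(x) = x^2 - 24x - 625

From α - 12 = √(769), squaring gives (α - 12)^2 = 769, i.e. α^2 - 24α + 144 = 769, so α^2 - 24α - 625 = 0. The discriminant of x^2 - 24x - 625 is (-24)^2 - 4·(-625) = 576 + 2500 = 3076, and 4·(769) is not a perfect square in Q since 769 is squarefree and ≠ 1. Hence x^2 - 24x - 625 is irreducible over Q and is the minimal polynomial of α.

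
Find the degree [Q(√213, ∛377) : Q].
[Q(√213, ∛377) : Q] = 6

Let L = Q(√213, ∛377). Since Q(√213) ⊂ L and [Q(√213):Q] = 2, the tower law gives 2 | [L:Q]. Likewise Q(∛377) ⊂ L with [Q(∛377):Q] = 3 (because 377 is not a perfect cube), so 3 | [L:Q]. As gcd(2,3) = 1, [L:Q] is divisible by 6. Conversely L is generated over Q by √213 and ∛377, so [L:Q] ≤ 2·3 = 6. Therefore [Q(√213, ∛377) : Q] = 6.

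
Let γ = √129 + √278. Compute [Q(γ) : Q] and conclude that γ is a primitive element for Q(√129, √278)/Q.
[Q(γ) : Q] = 4 (equivalently, Q(γ) = Q(√129, √278))

Obviously Q(γ) ⊆ Q(√129, √278), and [Q(√129, √278):Q] = 4 (since 129, 278 are distinct squarefree integers > 1 with 35862 not a perfect square). To show equality we compute the minimal polynomial of γ. From γ = √129 + √278: γ^2 = 129 + 2√(35862) + 278 = 407 + 2√(35862), so γ^2 - 407 = 2√(35862); squaring, (γ^2 - 407)^2 = 4·35862, i.e. γ^4 - 814γ^2 + 165649 - 143448 = 0, i.e. γ^4 - 814γ^2 + 22201 = 0. So γ is a root of x^4 - 814x^2 + 22201. This polynomial is irreducible over Q: it has no rational root (each ±√129 ± √278 is irrational), and any factorization into two quadratics over Q would force √(35862) ∈ Q (pairing opposite roots) or √129, √278 ∈ Q (other pairings), all impossible. Hence [Q(γ):Q] = 4 = [Q(√129, √278):Q], so Q(γ) = Q(√129, √278).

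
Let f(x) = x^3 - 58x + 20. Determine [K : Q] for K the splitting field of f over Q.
[K : Q] = 6

By the rational root test, any rational root of the monic integer polynomial f(x) = x^3 - 58x + 20 must be an integer dividing the constant term 20, i.e. one of ±{1, 2, 4, 5, 10, 20}. Evaluating: f(1) = -37, f(-1) = 77, f(2) = -88, f(-2) = 128, f(4) = -148, f(-4) = 188, f(5) = -145, f(-5) = 185, f(10) = 440, f(-10) = -400, f(20) = 6860, f(-20) = -6820; none is 0, so f has no rational root and is therefore irreducible over Q (a cubic with no linear factor over a field is irreducible). For an irreducible cubic, the Galois group is A_3 or S_3 according as the discriminant disc(f) = -4a^3 - 27b^2 = -4·(-58)^3 - 27·(20)^2 = 769648 is or is not a square in Q. Here disc(f) = 769648 is not a perfect square in Q, so the Galois group of f over Q is not contained in A_3 and must be all of S_3. The splitting field has degree |S_3| = 6 over Q, so [K : Q] = 6.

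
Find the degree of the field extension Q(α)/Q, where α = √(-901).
[Q(α):Q] = 2

[Q(α):Q] equals the degree of the minimal polynomial of α. Here α^2 = -901 and x^2 + 901 is irreducible (d = -901 is squarefree, ≠ 1, hence not a square), so deg(m_α) = 2. Thus [Q(α):Q] = 2.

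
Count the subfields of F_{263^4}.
F_{263^4} has 3 subfields

The subfields of F_{p^n} are exactly the fields F_{p^d} for d | n (each is the fixed field of the unique index-d subgroup of Gal(F_{p^n}/F_p) ≅ Z/nZ). The divisors of n = 4 are {1, 2, 4}, giving 3 subfields: F_{263^1}, F_{263^2}, F_{263^4}.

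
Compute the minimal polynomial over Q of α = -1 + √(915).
m_α(x) = x^2 + 2x - 914

From α + 1 = √(915), squaring gives (α + 1)^2 = 915, i.e. α^2 + 2α + 1 = 915, so α^2 + 2α - 914 = 0. The discriminant of x^2 + 2x - 914 is (2)^2 - 4·(-914) = 4 + 3656 = 3660, and 4·(915) is not a perfect square in Q since 915 is squarefree and ≠ 1. Hence x^2 + 2x - 914 is irreducible over Q and is the minimal polynomial of α.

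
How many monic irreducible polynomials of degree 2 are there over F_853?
There are 363378 monic irreducible polynomials of degree 2 over F_853

Each element of F_{853^2} that lies in no proper subfield is a root of exactly one monic irreducible of degree 2 over F_853, and each such polynomial has 2 distinct roots in F_{853^2}. By Möbius inversion the count is N_853(2) = (1/2) Σ_{d|2} μ(2/d) · 853^d = (1/2)(μ(2)·853^1 + μ(1)·853^2) = 726756/2 = 363378.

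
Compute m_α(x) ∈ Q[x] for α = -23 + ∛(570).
m_α(x) = x^3 + 69x^2 + 1587x + 11597

Set β = α + 23 = ∛(570), so β^3 = 570. Then (α + 23)^3 - 570 = 0, i.e. α is a root of g(x) = (x + 23)^3 - 570 = x^3 + 69x^2 + 1587x + 11597. Since g(x) = h(x + 23) where h(x) = x^3 - 570, and h is irreducible over Q (because 570 is not a perfect cube, so h has no rational root, and a monic cubic with no rational root is irreducible), g is also irreducible (irreducibility is preserved under the substitution x → x + 23). Hence m_α(x) = x^3 + 69x^2 + 1587x + 11597.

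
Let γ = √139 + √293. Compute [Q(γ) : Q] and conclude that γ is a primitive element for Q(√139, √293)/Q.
[Q(γ) : Q] = 4 (equivalently, Q(γ) = Q(√139, √293))

Obviously Q(γ) ⊆ Q(√139, √293), and [Q(√139, √293):Q] = 4 (since 139, 293 are distinct squarefree integers > 1 with 40727 not a perfect square). To show equality we compute the minimal polynomial of γ. From γ = √139 + √293: γ^2 = 139 + 2√(40727) + 293 = 432 + 2√(40727), so γ^2 - 432 = 2√(40727); squaring, (γ^2 - 432)^2 = 4·40727, i.e. γ^4 - 864γ^2 + 186624 - 162908 = 0, i.e. γ^4 - 864γ^2 + 23716 = 0. So γ is a root of x^4 - 864x^2 + 23716. This polynomial is irreducible over Q: it has no rational root (each ±√139 ± √293 is irrational), and any factorization into two quadratics over Q would force √(40727) ∈ Q (pairing opposite roots) or √139, √293 ∈ Q (other pairings), all impossible. Hence [Q(γ):Q] = 4 = [Q(√139, √293):Q], so Q(γ) = Q(√139, √293).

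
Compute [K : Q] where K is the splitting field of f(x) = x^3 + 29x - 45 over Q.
[K : Q] = 6

By the rational root test, any rational root of the monic integer polynomial f(x) = x^3 + 29x - 45 must be an integer dividing the constant term -45, i.e. one of ±{1, 3, 5, 9, 15, 45}. Evaluating: f(1) = -15, f(-1) = -75, f(3) = 69, f(-3) = -159, f(5) = 225, f(-5) = -315, f(9) = 945, f(-9) = -1035, f(15) = 3765, f(-15) = -3855, f(45) = 92385, f(-45) = -92475; none is 0, so f has no rational root and is therefore irreducible over Q (a cubic with no linear factor over a field is irreducible). For an irreducible cubic, the Galois group is A_3 or S_3 according as the discriminant disc(f) = -4a^3 - 27b^2 = -4·(29)^3 - 27·(-45)^2 = -152231 is or is not a square in Q. Here disc(f) = -152231 is not a perfect square in Q, so the Galois group of f over Q is not contained in A_3 and must be all of S_3. The splitting field has degree |S_3| = 6 over Q, so [K : Q] = 6.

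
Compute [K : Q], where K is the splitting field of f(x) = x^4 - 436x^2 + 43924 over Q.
[K : Q] = 4

Solving the quadratic in x^2: x^2 = (436 ± √(436^2 - 4·43924))/2 = (436 ± √14400)/2 = (436 ± 120)/2, giving x^2 = 278 or x^2 = 158. So f(x) = (x^2 - 278)(x^2 - 158) and the roots of f are ±√278, ±√158. Hence the splitting field is K = Q(√278, √158). Since 278 and 158 are distinct squarefree integers > 1, their product 43924 is not a perfect square, so √158 ∉ Q(√278). By the tower law [K:Q] = [Q(√278,√158):Q(√278)] · [Q(√278):Q] = 2 · 2 = 4.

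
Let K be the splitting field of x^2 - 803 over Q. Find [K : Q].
[K : Q] = 2

f(x) = x^2 - 803 factors as (x - √803)(x + √803). The splitting field is K = Q(√803). Since 803 is squarefree and > 1, it is not a perfect square, so x^2 - 803 is irreducible over Q and [Q(√803) : Q] = 2. Hence [K : Q] = 2.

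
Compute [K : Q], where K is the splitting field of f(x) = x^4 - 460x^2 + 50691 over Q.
[K : Q] = 4

Solving the quadratic in x^2: x^2 = (460 ± √(460^2 - 4·50691))/2 = (460 ± √8836)/2 = (460 ± 94)/2, giving x^2 = 277 or x^2 = 183. So f(x) = (x^2 - 277)(x^2 - 183) and the roots of f are ±√277, ±√183. Hence the splitting field is K = Q(√277, √183). Since 277 and 183 are distinct squarefree integers > 1, their product 50691 is not a perfect square, so √183 ∉ Q(√277). By the tower law [K:Q] = [Q(√277,√183):Q(√277)] · [Q(√277):Q] = 2 · 2 = 4.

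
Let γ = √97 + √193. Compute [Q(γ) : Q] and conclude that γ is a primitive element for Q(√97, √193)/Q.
[Q(γ) : Q] = 4 (equivalently, Q(γ) = Q(√97, √193))

Obviously Q(γ) ⊆ Q(√97, √193), and [Q(√97, √193):Q] = 4 (since 97, 193 are distinct squarefree integers > 1 with 18721 not a perfect square). To show equality we compute the minimal polynomial of γ. From γ = √97 + √193: γ^2 = 97 + 2√(18721) + 193 = 290 + 2√(18721), so γ^2 - 290 = 2√(18721); squaring, (γ^2 - 290)^2 = 4·18721, i.e. γ^4 - 580γ^2 + 84100 - 74884 = 0, i.e. γ^4 - 580γ^2 + 9216 = 0. So γ is a root of x^4 - 580x^2 + 9216. This polynomial is irreducible over Q: it has no rational root (each ±√97 ± √193 is irrational), and any factorization into two quadratics over Q would force √(18721) ∈ Q (pairing opposite roots) or √97, √193 ∈ Q (other pairings), all impossible. Hence [Q(γ):Q] = 4 = [Q(√97, √193):Q], so Q(γ) = Q(√97, √193).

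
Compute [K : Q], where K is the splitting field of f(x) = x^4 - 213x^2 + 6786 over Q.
[K : Q] = 4

Solving the quadratic in x^2: x^2 = (213 ± √(213^2 - 4·6786))/2 = (213 ± √18225)/2 = (213 ± 135)/2, giving x^2 = 174 or x^2 = 39. So f(x) = (x^2 - 174)(x^2 - 39) and the roots of f are ±√174, ±√39. Hence the splitting field is K = Q(√174, √39). Since 174 and 39 are distinct squarefree integers > 1, their product 6786 is not a perfect square, so √39 ∉ Q(√174). By the tower law [K:Q] = [Q(√174,√39):Q(√174)] · [Q(√174):Q] = 2 · 2 = 4.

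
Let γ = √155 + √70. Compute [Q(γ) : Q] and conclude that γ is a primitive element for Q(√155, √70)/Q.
[Q(γ) : Q] = 4 (equivalently, Q(γ) = Q(√155, √70))

Obviously Q(γ) ⊆ Q(√155, √70), and [Q(√155, √70):Q] = 4 (since 155, 70 are distinct squarefree integers > 1 with 10850 not a perfect square). To show equality we compute the minimal polynomial of γ. From γ = √155 + √70: γ^2 = 155 + 2√(10850) + 70 = 225 + 2√(10850), so γ^2 - 225 = 2√(10850); squaring, (γ^2 - 225)^2 = 4·10850, i.e. γ^4 - 450γ^2 + 50625 - 43400 = 0, i.e. γ^4 - 450γ^2 + 7225 = 0. So γ is a root of x^4 - 450x^2 + 7225. This polynomial is irreducible over Q: it has no rational root (each ±√155 ± √70 is irrational), and any factorization into two quadratics over Q would force √(10850) ∈ Q (pairing opposite roots) or √155, √70 ∈ Q (other pairings), all impossible. Hence [Q(γ):Q] = 4 = [Q(√155, √70):Q], so Q(γ) = Q(√155, √70).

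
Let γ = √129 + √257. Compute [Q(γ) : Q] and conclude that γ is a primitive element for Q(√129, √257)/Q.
[Q(γ) : Q] = 4 (equivalently, Q(γ) = Q(√129, √257))

Obviously Q(γ) ⊆ Q(√129, √257), and [Q(√129, √257):Q] = 4 (since 129, 257 are distinct squarefree integers > 1 with 33153 not a perfect square). To show equality we compute the minimal polynomial of γ. From γ = √129 + √257: γ^2 = 129 + 2√(33153) + 257 = 386 + 2√(33153), so γ^2 - 386 = 2√(33153); squaring, (γ^2 - 386)^2 = 4·33153, i.e. γ^4 - 772γ^2 + 148996 - 132612 = 0, i.e. γ^4 - 772γ^2 + 16384 = 0. So γ is a root of x^4 - 772x^2 + 16384. This polynomial is irreducible over Q: it has no rational root (each ±√129 ± √257 is irrational), and any factorization into two quadratics over Q would force √(33153) ∈ Q (pairing opposite roots) or √129, √257 ∈ Q (other pairings), all impossible. Hence [Q(γ):Q] = 4 = [Q(√129, √257):Q], so Q(γ) = Q(√129, √257).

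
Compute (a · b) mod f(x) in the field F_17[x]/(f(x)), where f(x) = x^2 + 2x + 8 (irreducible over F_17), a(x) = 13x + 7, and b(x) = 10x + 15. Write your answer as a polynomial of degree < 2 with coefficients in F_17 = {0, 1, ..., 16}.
a · b ≡ 5x (mod f(x))

Multiply in F_17[x]: a(x)·b(x) = (13x + 7)·(10x + 15) = 11x^2 + 10x + 3. This has degree ≥ 2, so divide by f(x) over F_17: 11x^2 + 10x + 3 = (11)·(x^2 + 2x + 8) + (5x). Hence a·b ≡ 5x (mod f). (F_17[x]/(f) is a field with 17^2 = 289 elements since f is irreducible of degree 2.)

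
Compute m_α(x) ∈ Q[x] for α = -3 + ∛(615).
m_α(x) = x^3 + 9x^2 + 27x - 588

Set β = α + 3 = ∛(615), so β^3 = 615. Then (α + 3)^3 - 615 = 0, i.e. α is a root of g(x) = (x + 3)^3 - 615 = x^3 + 9x^2 + 27x - 588. Since g(x) = h(x + 3) where h(x) = x^3 - 615, and h is irreducible over Q (because 615 is not a perfect cube, so h has no rational root, and a monic cubic with no rational root is irreducible), g is also irreducible (irreducibility is preserved under the substitution x → x + 3). Hence m_α(x) = x^3 + 9x^2 + 27x - 588.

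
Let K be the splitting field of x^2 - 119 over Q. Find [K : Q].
[K : Q] = 2

f(x) = x^2 - 119 factors as (x - √119)(x + √119). The splitting field is K = Q(√119). Since 119 is squarefree and > 1, it is not a perfect square, so x^2 - 119 is irreducible over Q and [Q(√119) : Q] = 2. Hence [K : Q] = 2.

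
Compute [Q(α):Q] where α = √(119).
[Q(α):Q] = 2

[Q(α):Q] equals the degree of the minimal polynomial of α. Here α^2 = 119 and x^2 - 119 is irreducible (d = 119 is squarefree, ≠ 1, hence not a square), so deg(m_α) = 2. Thus [Q(α):Q] = 2.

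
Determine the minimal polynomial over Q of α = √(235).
m_α(x) = x^2 - 235

α satisfies α^2 - 235 = 0, so x^2 - 235 annihilates α. Since d = 235 is squarefree and ≠ 1, it is not a perfect square in Q, so x^2 - 235 has no rational root and is therefore irreducible over Q (a degree-2 polynomial over a field is irreducible iff it has no root). Hence m_α(x) = x^2 - 235.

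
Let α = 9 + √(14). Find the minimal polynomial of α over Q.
m_α(x) = x^2 - 18x + 67

From α - 9 = √(14), squaring gives (α - 9)^2 = 14, i.e. α^2 - 18α + 81 = 14, so α^2 - 18α + 67 = 0. The discriminant of x^2 - 18x + 67 is (-18)^2 - 4·(67) = 324 - 268 = 56, and 4·(14) is not a perfect square in Q since 14 is squarefree and ≠ 1. Hence x^2 - 18x + 67 is irreducible over Q and is the minimal polynomial of α.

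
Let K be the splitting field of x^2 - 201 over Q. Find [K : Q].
[K : Q] = 2

f(x) = x^2 - 201 factors as (x - √201)(x + √201). The splitting field is K = Q(√201). Since 201 is squarefree and > 1, it is not a perfect square, so x^2 - 201 is irreducible over Q and [Q(√201) : Q] = 2. Hence [K : Q] = 2.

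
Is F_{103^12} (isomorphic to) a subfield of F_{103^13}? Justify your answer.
No: F_{103^12} is not a subfield of F_{103^13}

F_{p^m} embeds in F_{p^n} iff m | n. Here 12 ∤ 13 (since 13 = 1·12 + 1 with remainder 1 ≠ 0), so F_{103^12} is not a subfield of F_{103^13}. Equivalently: if it were, the tower law would give 12 = [F_{103^12}:F_103] dividing [F_{103^13}:F_103] = 13, contradiction.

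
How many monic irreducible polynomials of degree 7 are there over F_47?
There are 72374731488 monic irreducible polynomials of degree 7 over F_47

Each element of F_{47^7} that lies in no proper subfield is a root of exactly one monic irreducible of degree 7 over F_47, and each such polynomial has 7 distinct roots in F_{47^7}. By Möbius inversion the count is N_47(7) = (1/7) Σ_{d|7} μ(7/d) · 47^d = (1/7)(μ(7)·47^1 + μ(1)·47^7) = 506623120416/7 = 72374731488.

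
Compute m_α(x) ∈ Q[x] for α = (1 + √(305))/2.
m_α(x) = x^2 - x - 76

From 2α - 1 = √(305), squaring gives (2α - 1)^2 = 305, i.e. 4α^2 - 4α + 1 = 305, so α^2 - α + (1 - 305)/4 = 0. Since 305 ≡ 1 (mod 4), (1 - 305)/4 = -76 ∈ Z. The polynomial x^2 - x - 76 has discriminant 1 - 4·(-76) = 305, which is not a perfect square in Q (d = 305 is squarefree and ≠ 1), so x^2 - x - 76 is irreducible over Q. It is the minimal polynomial of α.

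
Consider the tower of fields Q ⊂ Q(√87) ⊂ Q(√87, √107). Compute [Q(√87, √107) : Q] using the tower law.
[Q(√87, √107) : Q] = 4

[Q(√87):Q] = 2 (min poly x^2 - 87, irreducible since 87 is squarefree > 1). For the top step, suppose √107 ∈ Q(√87), say √107 = c + d√87 with c, d ∈ Q. Squaring: 107 = c^2 + 87d^2 + 2cd√87. Since √87 ∉ Q this forces 2cd = 0. If d = 0 then √107 = c ∈ Q, contradicting 107 squarefree > 1. If c = 0 then 107 = 87d^2, so 87·107 = (87d)^2 is a perfect square in Q — but 87·107 = 9309 is not a perfect square (since 87 and 107 are distinct squarefree integers). Contradiction. Hence √107 ∉ Q(√87), so x^2 - 107 stays irreducible over Q(√87) and [Q(√87, √107) : Q(√87)] = 2. By the tower law, [Q(√87, √107) : Q] = 2 · 2 = 4.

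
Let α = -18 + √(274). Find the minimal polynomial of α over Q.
m_α(x) = x^2 + 36x + 50

From α + 18 = √(274), squaring gives (α + 18)^2 = 274, i.e. α^2 + 36α + 324 = 274, so α^2 + 36α + 50 = 0. The discriminant of x^2 + 36x + 50 is (36)^2 - 4·(50) = 1296 - 200 = 1096, and 4·(274) is not a perfect square in Q since 274 is squarefree and ≠ 1. Hence x^2 + 36x + 50 is irreducible over Q and is the minimal polynomial of α.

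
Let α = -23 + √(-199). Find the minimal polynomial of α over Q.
m_α(x) = x^2 + 46x + 728

From α + 23 = √(-199), squaring gives (α + 23)^2 = -199, i.e. α^2 + 46α + 529 = -199, so α^2 + 46α + 728 = 0. The discriminant of x^2 + 46x + 728 is (46)^2 - 4·(728) = 2116 - 2912 = -796, and 4·(-199) is not a perfect square in Q since -199 is squarefree and ≠ 1. Hence x^2 + 46x + 728 is irreducible over Q and is the minimal polynomial of α.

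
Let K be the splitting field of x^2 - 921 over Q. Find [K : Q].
[K : Q] = 2

f(x) = x^2 - 921 factors as (x - √921)(x + √921). The splitting field is K = Q(√921). Since 921 is squarefree and > 1, it is not a perfect square, so x^2 - 921 is irreducible over Q and [Q(√921) : Q] = 2. Hence [K : Q] = 2.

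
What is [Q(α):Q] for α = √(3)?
[Q(α):Q] = 2

[Q(α):Q] equals the degree of the minimal polynomial of α. Here α^2 = 3 and x^2 - 3 is irreducible (d = 3 is squarefree, ≠ 1, hence not a square), so deg(m_α) = 2. Thus [Q(α):Q] = 2.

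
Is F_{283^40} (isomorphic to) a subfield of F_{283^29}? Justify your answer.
No: F_{283^40} is not a subfield of F_{283^29}

F_{p^m} embeds in F_{p^n} iff m | n. Here 40 ∤ 29 (since 29 = 0·40 + 29 with remainder 29 ≠ 0), so F_{283^40} is not a subfield of F_{283^29}. Equivalently: if it were, the tower law would give 40 = [F_{283^40}:F_283] dividing [F_{283^29}:F_283] = 29, contradiction.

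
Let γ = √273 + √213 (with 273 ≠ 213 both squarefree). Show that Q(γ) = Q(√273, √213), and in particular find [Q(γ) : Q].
[Q(γ) : Q] = 4 (equivalently, Q(γ) = Q(√273, √213))

Obviously Q(γ) ⊆ Q(√273, √213), and [Q(√273, √213):Q] = 4 (since 273, 213 are distinct squarefree integers > 1 with 58149 not a perfect square). To show equality we compute the minimal polynomial of γ. From γ = √273 + √213: γ^2 = 273 + 2√(58149) + 213 = 486 + 2√(58149), so γ^2 - 486 = 2√(58149); squaring, (γ^2 - 486)^2 = 4·58149, i.e. γ^4 - 972γ^2 + 236196 - 232596 = 0, i.e. γ^4 - 972γ^2 + 3600 = 0. So γ is a root of x^4 - 972x^2 + 3600. This polynomial is irreducible over Q: it has no rational root (each ±√273 ± √213 is irrational), and any factorization into two quadratics over Q would force √(58149) ∈ Q (pairing opposite roots) or √273, √213 ∈ Q (other pairings), all impossible. Hence [Q(γ):Q] = 4 = [Q(√273, √213):Q], so Q(γ) = Q(√273, √213).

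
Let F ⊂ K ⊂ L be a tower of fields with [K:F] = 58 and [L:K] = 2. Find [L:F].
[L:F] = 116

The tower law says that for any tower of field extensions F ⊂ K ⊂ L with finite degrees, [L:F] = [L:K] · [K:F]. Here this gives [L:F] = 2 · 58 = 116.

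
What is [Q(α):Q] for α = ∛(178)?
[Q(α):Q] = 3

The minimal polynomial of α is x^3 - 178, irreducible over Q since 178 is not a perfect cube (so x^3 - 178 has no rational root). Hence [Q(α):Q] = deg(m_α) = 3.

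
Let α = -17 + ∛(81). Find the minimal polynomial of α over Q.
m_α(x) = x^3 + 51x^2 + 867x + 4832

Set β = α + 17 = ∛(81), so β^3 = 81. Then (α + 17)^3 - 81 = 0, i.e. α is a root of g(x) = (x + 17)^3 - 81 = x^3 + 51x^2 + 867x + 4832. Since g(x) = h(x + 17) where h(x) = x^3 - 81, and h is irreducible over Q (because 81 is not a perfect cube, so h has no rational root, and a monic cubic with no rational root is irreducible), g is also irreducible (irreducibility is preserved under the substitution x → x + 17). Hence m_α(x) = x^3 + 51x^2 + 867x + 4832.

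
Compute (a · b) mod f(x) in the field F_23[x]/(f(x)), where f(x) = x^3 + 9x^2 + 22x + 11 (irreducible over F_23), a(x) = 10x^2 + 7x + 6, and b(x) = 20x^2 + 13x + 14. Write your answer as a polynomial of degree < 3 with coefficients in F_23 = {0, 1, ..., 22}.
a · b ≡ 15x^2 + 11x + 9 (mod f(x))

Multiply in F_23[x]: a(x)·b(x) = (10x^2 + 7x + 6)·(20x^2 + 13x + 14) = 16x^4 + 17x^3 + 6x^2 + 15x + 15. This has degree ≥ 3, so divide by f(x) over F_23: 16x^4 + 17x^3 + 6x^2 + 15x + 15 = (16x + 11)·(x^3 + 9x^2 + 22x + 11) + (15x^2 + 11x + 9). Hence a·b ≡ 15x^2 + 11x + 9 (mod f). (F_23[x]/(f) is a field with 23^3 = 12167 elements since f is irreducible of degree 3.)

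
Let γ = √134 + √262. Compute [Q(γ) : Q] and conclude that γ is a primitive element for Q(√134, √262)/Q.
[Q(γ) : Q] = 4 (equivalently, Q(γ) = Q(√134, √262))

Obviously Q(γ) ⊆ Q(√134, √262), and [Q(√134, √262):Q] = 4 (since 134, 262 are distinct squarefree integers > 1 with 35108 not a perfect square). To show equality we compute the minimal polynomial of γ. From γ = √134 + √262: γ^2 = 134 + 2√(35108) + 262 = 396 + 2√(35108), so γ^2 - 396 = 2√(35108); squaring, (γ^2 - 396)^2 = 4·35108, i.e. γ^4 - 792γ^2 + 156816 - 140432 = 0, i.e. γ^4 - 792γ^2 + 16384 = 0. So γ is a root of x^4 - 792x^2 + 16384. This polynomial is irreducible over Q: it has no rational root (each ±√134 ± √262 is irrational), and any factorization into two quadratics over Q would force √(35108) ∈ Q (pairing opposite roots) or √134, √262 ∈ Q (other pairings), all impossible. Hence [Q(γ):Q] = 4 = [Q(√134, √262):Q], so Q(γ) = Q(√134, √262).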